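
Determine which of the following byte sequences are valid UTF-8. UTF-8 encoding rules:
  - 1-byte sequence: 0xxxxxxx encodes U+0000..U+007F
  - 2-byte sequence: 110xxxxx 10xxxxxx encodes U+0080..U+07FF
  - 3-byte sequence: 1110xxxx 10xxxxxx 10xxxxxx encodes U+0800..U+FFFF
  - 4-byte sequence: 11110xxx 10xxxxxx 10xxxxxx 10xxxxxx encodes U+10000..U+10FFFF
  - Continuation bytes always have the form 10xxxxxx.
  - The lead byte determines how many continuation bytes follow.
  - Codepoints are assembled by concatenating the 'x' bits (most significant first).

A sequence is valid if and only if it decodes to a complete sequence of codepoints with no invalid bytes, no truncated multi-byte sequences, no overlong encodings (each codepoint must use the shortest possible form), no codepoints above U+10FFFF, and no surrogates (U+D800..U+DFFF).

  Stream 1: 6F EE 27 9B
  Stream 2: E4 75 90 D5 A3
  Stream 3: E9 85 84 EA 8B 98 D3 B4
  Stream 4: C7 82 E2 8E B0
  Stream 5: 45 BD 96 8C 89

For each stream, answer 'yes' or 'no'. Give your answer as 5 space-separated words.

Stream 1: error at byte offset 2. INVALID
Stream 2: error at byte offset 1. INVALID
Stream 3: decodes cleanly. VALID
Stream 4: decodes cleanly. VALID
Stream 5: error at byte offset 1. INVALID

Answer: no no yes yes no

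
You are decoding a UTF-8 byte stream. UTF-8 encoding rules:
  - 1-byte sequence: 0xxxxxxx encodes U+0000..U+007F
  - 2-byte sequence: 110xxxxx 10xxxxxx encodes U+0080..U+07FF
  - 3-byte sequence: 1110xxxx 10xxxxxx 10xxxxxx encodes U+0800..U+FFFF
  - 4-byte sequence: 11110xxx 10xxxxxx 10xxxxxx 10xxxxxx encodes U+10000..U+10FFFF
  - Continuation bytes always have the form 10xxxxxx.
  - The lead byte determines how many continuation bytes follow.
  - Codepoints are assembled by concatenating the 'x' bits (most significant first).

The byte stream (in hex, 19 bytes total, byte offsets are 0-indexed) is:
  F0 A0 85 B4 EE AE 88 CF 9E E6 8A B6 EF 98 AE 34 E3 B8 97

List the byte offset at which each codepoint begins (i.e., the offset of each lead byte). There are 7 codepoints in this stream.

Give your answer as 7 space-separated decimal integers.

Byte[0]=F0: 4-byte lead, need 3 cont bytes. acc=0x0
Byte[1]=A0: continuation. acc=(acc<<6)|0x20=0x20
Byte[2]=85: continuation. acc=(acc<<6)|0x05=0x805
Byte[3]=B4: continuation. acc=(acc<<6)|0x34=0x20174
Completed: cp=U+20174 (starts at byte 0)
Byte[4]=EE: 3-byte lead, need 2 cont bytes. acc=0xE
Byte[5]=AE: continuation. acc=(acc<<6)|0x2E=0x3AE
Byte[6]=88: continuation. acc=(acc<<6)|0x08=0xEB88
Completed: cp=U+EB88 (starts at byte 4)
Byte[7]=CF: 2-byte lead, need 1 cont bytes. acc=0xF
Byte[8]=9E: continuation. acc=(acc<<6)|0x1E=0x3DE
Completed: cp=U+03DE (starts at byte 7)
Byte[9]=E6: 3-byte lead, need 2 cont bytes. acc=0x6
Byte[10]=8A: continuation. acc=(acc<<6)|0x0A=0x18A
Byte[11]=B6: continuation. acc=(acc<<6)|0x36=0x62B6
Completed: cp=U+62B6 (starts at byte 9)
Byte[12]=EF: 3-byte lead, need 2 cont bytes. acc=0xF
Byte[13]=98: continuation. acc=(acc<<6)|0x18=0x3D8
Byte[14]=AE: continuation. acc=(acc<<6)|0x2E=0xF62E
Completed: cp=U+F62E (starts at byte 12)
Byte[15]=34: 1-byte ASCII. cp=U+0034
Byte[16]=E3: 3-byte lead, need 2 cont bytes. acc=0x3
Byte[17]=B8: continuation. acc=(acc<<6)|0x38=0xF8
Byte[18]=97: continuation. acc=(acc<<6)|0x17=0x3E17
Completed: cp=U+3E17 (starts at byte 16)

Answer: 0 4 7 9 12 15 16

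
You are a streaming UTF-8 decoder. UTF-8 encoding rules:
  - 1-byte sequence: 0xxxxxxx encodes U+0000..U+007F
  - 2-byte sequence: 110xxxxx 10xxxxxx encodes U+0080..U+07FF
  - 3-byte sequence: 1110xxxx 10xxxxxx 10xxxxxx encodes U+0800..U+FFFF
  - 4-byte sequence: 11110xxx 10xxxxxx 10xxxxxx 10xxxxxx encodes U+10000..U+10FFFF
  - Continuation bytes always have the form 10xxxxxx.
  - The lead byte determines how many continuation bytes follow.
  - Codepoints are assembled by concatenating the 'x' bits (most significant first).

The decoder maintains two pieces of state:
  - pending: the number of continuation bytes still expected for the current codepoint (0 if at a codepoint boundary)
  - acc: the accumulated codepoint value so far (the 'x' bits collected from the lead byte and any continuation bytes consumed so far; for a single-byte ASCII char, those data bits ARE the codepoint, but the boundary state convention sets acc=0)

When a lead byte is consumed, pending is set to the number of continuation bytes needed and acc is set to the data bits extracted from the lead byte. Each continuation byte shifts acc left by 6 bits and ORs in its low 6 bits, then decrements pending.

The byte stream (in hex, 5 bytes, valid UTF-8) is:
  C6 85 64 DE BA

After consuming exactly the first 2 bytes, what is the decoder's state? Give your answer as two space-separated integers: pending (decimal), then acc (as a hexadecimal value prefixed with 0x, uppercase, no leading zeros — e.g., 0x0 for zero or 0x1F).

Byte[0]=C6: 2-byte lead. pending=1, acc=0x6
Byte[1]=85: continuation. acc=(acc<<6)|0x05=0x185, pending=0

Answer: 0 0x185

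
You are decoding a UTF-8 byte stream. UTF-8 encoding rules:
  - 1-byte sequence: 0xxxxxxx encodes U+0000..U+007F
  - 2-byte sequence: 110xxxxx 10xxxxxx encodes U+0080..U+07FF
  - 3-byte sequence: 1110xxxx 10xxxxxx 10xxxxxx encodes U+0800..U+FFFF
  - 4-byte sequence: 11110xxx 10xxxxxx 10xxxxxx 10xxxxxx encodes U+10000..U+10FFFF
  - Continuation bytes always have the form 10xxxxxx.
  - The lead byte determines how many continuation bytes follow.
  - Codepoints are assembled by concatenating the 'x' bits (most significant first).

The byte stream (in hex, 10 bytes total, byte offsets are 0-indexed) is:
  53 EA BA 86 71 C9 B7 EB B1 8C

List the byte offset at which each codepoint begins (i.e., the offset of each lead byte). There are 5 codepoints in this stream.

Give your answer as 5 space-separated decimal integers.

Answer: 0 1 4 5 7

Derivation:
Byte[0]=53: 1-byte ASCII. cp=U+0053
Byte[1]=EA: 3-byte lead, need 2 cont bytes. acc=0xA
Byte[2]=BA: continuation. acc=(acc<<6)|0x3A=0x2BA
Byte[3]=86: continuation. acc=(acc<<6)|0x06=0xAE86
Completed: cp=U+AE86 (starts at byte 1)
Byte[4]=71: 1-byte ASCII. cp=U+0071
Byte[5]=C9: 2-byte lead, need 1 cont bytes. acc=0x9
Byte[6]=B7: continuation. acc=(acc<<6)|0x37=0x277
Completed: cp=U+0277 (starts at byte 5)
Byte[7]=EB: 3-byte lead, need 2 cont bytes. acc=0xB
Byte[8]=B1: continuation. acc=(acc<<6)|0x31=0x2F1
Byte[9]=8C: continuation. acc=(acc<<6)|0x0C=0xBC4C
Completed: cp=U+BC4C (starts at byte 7)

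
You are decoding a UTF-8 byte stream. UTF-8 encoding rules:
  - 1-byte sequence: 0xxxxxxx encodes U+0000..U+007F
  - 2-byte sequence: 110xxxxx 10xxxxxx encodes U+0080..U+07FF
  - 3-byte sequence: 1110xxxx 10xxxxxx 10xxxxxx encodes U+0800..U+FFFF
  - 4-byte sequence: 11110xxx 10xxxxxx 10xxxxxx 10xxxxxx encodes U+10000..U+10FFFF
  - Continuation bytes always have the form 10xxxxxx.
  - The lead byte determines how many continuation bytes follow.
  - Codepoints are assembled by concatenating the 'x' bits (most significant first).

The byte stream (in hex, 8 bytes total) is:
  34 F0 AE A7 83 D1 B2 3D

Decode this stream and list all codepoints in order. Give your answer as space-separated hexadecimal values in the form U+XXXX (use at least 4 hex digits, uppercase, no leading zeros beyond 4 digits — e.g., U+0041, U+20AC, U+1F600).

Byte[0]=34: 1-byte ASCII. cp=U+0034
Byte[1]=F0: 4-byte lead, need 3 cont bytes. acc=0x0
Byte[2]=AE: continuation. acc=(acc<<6)|0x2E=0x2E
Byte[3]=A7: continuation. acc=(acc<<6)|0x27=0xBA7
Byte[4]=83: continuation. acc=(acc<<6)|0x03=0x2E9C3
Completed: cp=U+2E9C3 (starts at byte 1)
Byte[5]=D1: 2-byte lead, need 1 cont bytes. acc=0x11
Byte[6]=B2: continuation. acc=(acc<<6)|0x32=0x472
Completed: cp=U+0472 (starts at byte 5)
Byte[7]=3D: 1-byte ASCII. cp=U+003D

Answer: U+0034 U+2E9C3 U+0472 U+003D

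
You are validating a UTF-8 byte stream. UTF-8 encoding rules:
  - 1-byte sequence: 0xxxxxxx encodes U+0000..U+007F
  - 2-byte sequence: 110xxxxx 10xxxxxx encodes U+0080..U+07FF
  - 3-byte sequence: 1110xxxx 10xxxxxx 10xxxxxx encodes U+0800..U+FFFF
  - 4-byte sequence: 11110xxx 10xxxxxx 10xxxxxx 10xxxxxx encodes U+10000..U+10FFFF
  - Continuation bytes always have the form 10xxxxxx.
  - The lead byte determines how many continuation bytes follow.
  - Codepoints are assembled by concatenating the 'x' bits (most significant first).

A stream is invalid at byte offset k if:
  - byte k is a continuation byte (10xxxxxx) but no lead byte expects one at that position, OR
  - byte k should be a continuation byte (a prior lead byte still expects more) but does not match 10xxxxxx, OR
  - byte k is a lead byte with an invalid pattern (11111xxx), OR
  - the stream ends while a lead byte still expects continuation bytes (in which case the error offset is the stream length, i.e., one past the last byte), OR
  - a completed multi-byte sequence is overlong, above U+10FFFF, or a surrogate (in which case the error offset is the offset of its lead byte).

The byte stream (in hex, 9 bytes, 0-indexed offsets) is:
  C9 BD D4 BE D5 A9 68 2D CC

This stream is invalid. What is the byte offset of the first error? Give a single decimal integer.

Answer: 9

Derivation:
Byte[0]=C9: 2-byte lead, need 1 cont bytes. acc=0x9
Byte[1]=BD: continuation. acc=(acc<<6)|0x3D=0x27D
Completed: cp=U+027D (starts at byte 0)
Byte[2]=D4: 2-byte lead, need 1 cont bytes. acc=0x14
Byte[3]=BE: continuation. acc=(acc<<6)|0x3E=0x53E
Completed: cp=U+053E (starts at byte 2)
Byte[4]=D5: 2-byte lead, need 1 cont bytes. acc=0x15
Byte[5]=A9: continuation. acc=(acc<<6)|0x29=0x569
Completed: cp=U+0569 (starts at byte 4)
Byte[6]=68: 1-byte ASCII. cp=U+0068
Byte[7]=2D: 1-byte ASCII. cp=U+002D
Byte[8]=CC: 2-byte lead, need 1 cont bytes. acc=0xC
Byte[9]: stream ended, expected continuation. INVALID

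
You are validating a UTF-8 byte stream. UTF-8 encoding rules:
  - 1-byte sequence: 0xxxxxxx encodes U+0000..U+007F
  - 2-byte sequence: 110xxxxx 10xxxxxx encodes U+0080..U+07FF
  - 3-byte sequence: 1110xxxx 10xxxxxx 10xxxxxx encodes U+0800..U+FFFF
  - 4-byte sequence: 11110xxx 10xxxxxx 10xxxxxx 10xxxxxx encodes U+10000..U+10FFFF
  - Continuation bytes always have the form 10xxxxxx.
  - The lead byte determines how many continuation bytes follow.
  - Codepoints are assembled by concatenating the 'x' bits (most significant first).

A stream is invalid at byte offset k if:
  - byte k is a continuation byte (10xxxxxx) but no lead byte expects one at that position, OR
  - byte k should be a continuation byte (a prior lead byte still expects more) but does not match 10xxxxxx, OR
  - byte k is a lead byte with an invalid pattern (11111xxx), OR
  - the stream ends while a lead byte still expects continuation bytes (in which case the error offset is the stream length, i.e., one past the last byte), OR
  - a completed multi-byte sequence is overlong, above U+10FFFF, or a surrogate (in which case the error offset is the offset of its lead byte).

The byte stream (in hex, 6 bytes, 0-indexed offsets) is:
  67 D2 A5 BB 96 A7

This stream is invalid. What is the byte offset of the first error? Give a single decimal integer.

Byte[0]=67: 1-byte ASCII. cp=U+0067
Byte[1]=D2: 2-byte lead, need 1 cont bytes. acc=0x12
Byte[2]=A5: continuation. acc=(acc<<6)|0x25=0x4A5
Completed: cp=U+04A5 (starts at byte 1)
Byte[3]=BB: INVALID lead byte (not 0xxx/110x/1110/11110)

Answer: 3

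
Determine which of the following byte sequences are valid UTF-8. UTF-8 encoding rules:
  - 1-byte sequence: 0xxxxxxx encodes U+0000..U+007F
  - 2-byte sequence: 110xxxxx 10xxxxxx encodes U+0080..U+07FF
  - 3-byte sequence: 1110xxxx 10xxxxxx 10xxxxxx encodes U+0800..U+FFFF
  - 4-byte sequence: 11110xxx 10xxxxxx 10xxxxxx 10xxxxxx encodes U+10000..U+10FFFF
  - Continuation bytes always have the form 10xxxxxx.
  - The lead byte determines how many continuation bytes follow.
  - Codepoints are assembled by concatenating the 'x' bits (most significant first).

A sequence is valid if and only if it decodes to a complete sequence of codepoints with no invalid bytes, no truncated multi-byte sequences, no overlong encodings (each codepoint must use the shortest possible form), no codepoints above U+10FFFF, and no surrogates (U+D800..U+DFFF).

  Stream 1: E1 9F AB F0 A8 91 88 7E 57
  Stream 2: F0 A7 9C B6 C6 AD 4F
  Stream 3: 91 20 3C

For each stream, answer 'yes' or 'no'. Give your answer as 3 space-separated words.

Answer: yes yes no

Derivation:
Stream 1: decodes cleanly. VALID
Stream 2: decodes cleanly. VALID
Stream 3: error at byte offset 0. INVALID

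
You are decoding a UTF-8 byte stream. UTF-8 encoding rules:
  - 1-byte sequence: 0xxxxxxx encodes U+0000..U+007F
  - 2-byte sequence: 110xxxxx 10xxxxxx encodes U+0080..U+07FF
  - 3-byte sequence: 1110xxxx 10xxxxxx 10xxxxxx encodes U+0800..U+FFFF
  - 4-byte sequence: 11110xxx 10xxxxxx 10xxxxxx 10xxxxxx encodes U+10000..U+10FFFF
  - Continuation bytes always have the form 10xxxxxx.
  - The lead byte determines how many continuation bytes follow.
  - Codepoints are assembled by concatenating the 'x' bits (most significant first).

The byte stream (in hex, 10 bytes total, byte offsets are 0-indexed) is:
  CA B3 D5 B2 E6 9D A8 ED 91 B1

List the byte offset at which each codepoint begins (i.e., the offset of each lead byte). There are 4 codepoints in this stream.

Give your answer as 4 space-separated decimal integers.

Byte[0]=CA: 2-byte lead, need 1 cont bytes. acc=0xA
Byte[1]=B3: continuation. acc=(acc<<6)|0x33=0x2B3
Completed: cp=U+02B3 (starts at byte 0)
Byte[2]=D5: 2-byte lead, need 1 cont bytes. acc=0x15
Byte[3]=B2: continuation. acc=(acc<<6)|0x32=0x572
Completed: cp=U+0572 (starts at byte 2)
Byte[4]=E6: 3-byte lead, need 2 cont bytes. acc=0x6
Byte[5]=9D: continuation. acc=(acc<<6)|0x1D=0x19D
Byte[6]=A8: continuation. acc=(acc<<6)|0x28=0x6768
Completed: cp=U+6768 (starts at byte 4)
Byte[7]=ED: 3-byte lead, need 2 cont bytes. acc=0xD
Byte[8]=91: continuation. acc=(acc<<6)|0x11=0x351
Byte[9]=B1: continuation. acc=(acc<<6)|0x31=0xD471
Completed: cp=U+D471 (starts at byte 7)

Answer: 0 2 4 7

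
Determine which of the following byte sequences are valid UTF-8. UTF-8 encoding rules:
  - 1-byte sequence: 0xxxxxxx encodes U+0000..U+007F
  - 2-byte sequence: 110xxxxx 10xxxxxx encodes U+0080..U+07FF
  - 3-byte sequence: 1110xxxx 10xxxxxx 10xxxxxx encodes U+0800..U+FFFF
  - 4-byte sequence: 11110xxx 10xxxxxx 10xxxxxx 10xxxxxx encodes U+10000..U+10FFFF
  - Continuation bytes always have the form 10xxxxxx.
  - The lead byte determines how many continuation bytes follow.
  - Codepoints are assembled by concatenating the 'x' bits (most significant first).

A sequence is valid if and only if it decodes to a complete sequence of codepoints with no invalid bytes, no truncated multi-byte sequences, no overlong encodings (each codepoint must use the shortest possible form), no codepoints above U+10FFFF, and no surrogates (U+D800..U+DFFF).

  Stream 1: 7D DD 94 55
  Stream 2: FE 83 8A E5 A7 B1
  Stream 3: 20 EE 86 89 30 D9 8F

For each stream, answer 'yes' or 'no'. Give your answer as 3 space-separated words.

Stream 1: decodes cleanly. VALID
Stream 2: error at byte offset 0. INVALID
Stream 3: decodes cleanly. VALID

Answer: yes no yes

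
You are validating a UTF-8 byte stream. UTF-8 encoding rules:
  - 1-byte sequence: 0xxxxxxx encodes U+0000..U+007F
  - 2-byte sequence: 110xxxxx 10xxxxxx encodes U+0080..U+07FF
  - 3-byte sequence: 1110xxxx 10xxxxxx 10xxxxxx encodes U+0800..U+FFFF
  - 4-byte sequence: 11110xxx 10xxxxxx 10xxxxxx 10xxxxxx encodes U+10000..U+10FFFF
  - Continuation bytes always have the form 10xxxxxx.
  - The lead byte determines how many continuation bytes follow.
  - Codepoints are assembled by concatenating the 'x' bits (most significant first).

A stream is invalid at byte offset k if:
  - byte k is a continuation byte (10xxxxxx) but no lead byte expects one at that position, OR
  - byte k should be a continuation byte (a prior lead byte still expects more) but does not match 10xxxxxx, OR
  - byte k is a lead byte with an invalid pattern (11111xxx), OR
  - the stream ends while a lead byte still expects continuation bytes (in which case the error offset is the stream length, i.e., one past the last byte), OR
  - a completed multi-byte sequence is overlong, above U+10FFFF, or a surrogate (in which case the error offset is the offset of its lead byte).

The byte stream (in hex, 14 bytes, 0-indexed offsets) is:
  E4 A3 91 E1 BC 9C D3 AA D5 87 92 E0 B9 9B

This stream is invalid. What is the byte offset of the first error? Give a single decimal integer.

Byte[0]=E4: 3-byte lead, need 2 cont bytes. acc=0x4
Byte[1]=A3: continuation. acc=(acc<<6)|0x23=0x123
Byte[2]=91: continuation. acc=(acc<<6)|0x11=0x48D1
Completed: cp=U+48D1 (starts at byte 0)
Byte[3]=E1: 3-byte lead, need 2 cont bytes. acc=0x1
Byte[4]=BC: continuation. acc=(acc<<6)|0x3C=0x7C
Byte[5]=9C: continuation. acc=(acc<<6)|0x1C=0x1F1C
Completed: cp=U+1F1C (starts at byte 3)
Byte[6]=D3: 2-byte lead, need 1 cont bytes. acc=0x13
Byte[7]=AA: continuation. acc=(acc<<6)|0x2A=0x4EA
Completed: cp=U+04EA (starts at byte 6)
Byte[8]=D5: 2-byte lead, need 1 cont bytes. acc=0x15
Byte[9]=87: continuation. acc=(acc<<6)|0x07=0x547
Completed: cp=U+0547 (starts at byte 8)
Byte[10]=92: INVALID lead byte (not 0xxx/110x/1110/11110)

Answer: 10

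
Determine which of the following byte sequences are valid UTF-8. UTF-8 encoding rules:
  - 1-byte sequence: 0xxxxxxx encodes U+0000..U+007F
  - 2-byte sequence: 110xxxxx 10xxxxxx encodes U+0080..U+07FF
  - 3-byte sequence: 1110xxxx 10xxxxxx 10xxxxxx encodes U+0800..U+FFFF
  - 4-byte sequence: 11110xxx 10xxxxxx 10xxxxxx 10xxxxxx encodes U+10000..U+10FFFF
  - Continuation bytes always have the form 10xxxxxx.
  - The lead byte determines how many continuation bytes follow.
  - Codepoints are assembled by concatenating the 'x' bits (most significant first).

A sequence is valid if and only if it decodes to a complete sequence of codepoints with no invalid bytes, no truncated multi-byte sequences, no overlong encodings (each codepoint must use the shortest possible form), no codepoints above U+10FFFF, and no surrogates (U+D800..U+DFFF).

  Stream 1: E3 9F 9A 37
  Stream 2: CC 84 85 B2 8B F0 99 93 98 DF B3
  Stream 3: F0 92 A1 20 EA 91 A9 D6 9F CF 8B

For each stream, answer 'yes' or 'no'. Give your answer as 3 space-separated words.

Stream 1: decodes cleanly. VALID
Stream 2: error at byte offset 2. INVALID
Stream 3: error at byte offset 3. INVALID

Answer: yes no no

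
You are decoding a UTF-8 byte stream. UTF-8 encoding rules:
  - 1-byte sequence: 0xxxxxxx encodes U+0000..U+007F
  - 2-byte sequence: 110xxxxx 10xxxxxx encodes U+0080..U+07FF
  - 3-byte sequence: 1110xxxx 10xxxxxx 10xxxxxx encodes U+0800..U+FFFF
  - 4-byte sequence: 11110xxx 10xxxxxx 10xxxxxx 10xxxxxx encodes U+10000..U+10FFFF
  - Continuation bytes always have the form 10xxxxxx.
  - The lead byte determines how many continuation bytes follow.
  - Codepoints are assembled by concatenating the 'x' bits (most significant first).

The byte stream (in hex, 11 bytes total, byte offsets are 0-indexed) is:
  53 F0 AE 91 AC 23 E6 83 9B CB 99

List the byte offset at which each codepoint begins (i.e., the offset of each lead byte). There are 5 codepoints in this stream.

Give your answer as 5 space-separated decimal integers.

Byte[0]=53: 1-byte ASCII. cp=U+0053
Byte[1]=F0: 4-byte lead, need 3 cont bytes. acc=0x0
Byte[2]=AE: continuation. acc=(acc<<6)|0x2E=0x2E
Byte[3]=91: continuation. acc=(acc<<6)|0x11=0xB91
Byte[4]=AC: continuation. acc=(acc<<6)|0x2C=0x2E46C
Completed: cp=U+2E46C (starts at byte 1)
Byte[5]=23: 1-byte ASCII. cp=U+0023
Byte[6]=E6: 3-byte lead, need 2 cont bytes. acc=0x6
Byte[7]=83: continuation. acc=(acc<<6)|0x03=0x183
Byte[8]=9B: continuation. acc=(acc<<6)|0x1B=0x60DB
Completed: cp=U+60DB (starts at byte 6)
Byte[9]=CB: 2-byte lead, need 1 cont bytes. acc=0xB
Byte[10]=99: continuation. acc=(acc<<6)|0x19=0x2D9
Completed: cp=U+02D9 (starts at byte 9)

Answer: 0 1 5 6 9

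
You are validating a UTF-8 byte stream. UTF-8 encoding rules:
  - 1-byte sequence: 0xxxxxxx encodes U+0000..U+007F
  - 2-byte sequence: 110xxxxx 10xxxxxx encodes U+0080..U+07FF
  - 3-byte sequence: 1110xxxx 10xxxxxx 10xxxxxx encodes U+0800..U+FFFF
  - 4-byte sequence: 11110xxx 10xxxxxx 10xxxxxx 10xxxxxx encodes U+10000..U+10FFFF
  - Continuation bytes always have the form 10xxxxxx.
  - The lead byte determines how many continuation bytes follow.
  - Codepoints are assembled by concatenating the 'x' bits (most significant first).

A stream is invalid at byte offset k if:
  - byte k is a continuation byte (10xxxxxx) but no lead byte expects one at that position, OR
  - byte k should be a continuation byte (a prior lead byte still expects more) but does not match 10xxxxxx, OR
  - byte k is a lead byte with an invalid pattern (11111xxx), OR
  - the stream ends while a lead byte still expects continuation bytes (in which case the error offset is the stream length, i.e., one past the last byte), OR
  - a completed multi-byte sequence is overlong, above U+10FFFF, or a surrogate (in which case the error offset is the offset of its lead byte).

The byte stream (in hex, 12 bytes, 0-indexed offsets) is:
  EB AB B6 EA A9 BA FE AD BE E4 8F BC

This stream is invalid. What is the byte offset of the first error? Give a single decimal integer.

Byte[0]=EB: 3-byte lead, need 2 cont bytes. acc=0xB
Byte[1]=AB: continuation. acc=(acc<<6)|0x2B=0x2EB
Byte[2]=B6: continuation. acc=(acc<<6)|0x36=0xBAF6
Completed: cp=U+BAF6 (starts at byte 0)
Byte[3]=EA: 3-byte lead, need 2 cont bytes. acc=0xA
Byte[4]=A9: continuation. acc=(acc<<6)|0x29=0x2A9
Byte[5]=BA: continuation. acc=(acc<<6)|0x3A=0xAA7A
Completed: cp=U+AA7A (starts at byte 3)
Byte[6]=FE: INVALID lead byte (not 0xxx/110x/1110/11110)

Answer: 6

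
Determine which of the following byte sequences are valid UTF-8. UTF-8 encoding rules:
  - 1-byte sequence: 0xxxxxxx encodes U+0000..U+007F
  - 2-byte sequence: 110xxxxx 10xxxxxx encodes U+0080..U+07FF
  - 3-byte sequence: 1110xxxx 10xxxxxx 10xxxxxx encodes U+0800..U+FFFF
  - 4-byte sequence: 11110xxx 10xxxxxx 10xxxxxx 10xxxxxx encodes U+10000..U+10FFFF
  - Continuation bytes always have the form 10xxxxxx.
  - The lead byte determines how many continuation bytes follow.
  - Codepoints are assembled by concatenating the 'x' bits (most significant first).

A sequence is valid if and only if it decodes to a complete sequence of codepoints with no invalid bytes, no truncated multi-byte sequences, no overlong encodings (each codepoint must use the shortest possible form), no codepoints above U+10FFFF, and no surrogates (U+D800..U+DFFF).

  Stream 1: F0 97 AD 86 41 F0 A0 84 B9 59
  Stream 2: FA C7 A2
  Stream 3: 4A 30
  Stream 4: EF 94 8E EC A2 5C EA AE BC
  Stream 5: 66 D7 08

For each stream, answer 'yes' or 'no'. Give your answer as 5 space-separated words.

Answer: yes no yes no no

Derivation:
Stream 1: decodes cleanly. VALID
Stream 2: error at byte offset 0. INVALID
Stream 3: decodes cleanly. VALID
Stream 4: error at byte offset 5. INVALID
Stream 5: error at byte offset 2. INVALID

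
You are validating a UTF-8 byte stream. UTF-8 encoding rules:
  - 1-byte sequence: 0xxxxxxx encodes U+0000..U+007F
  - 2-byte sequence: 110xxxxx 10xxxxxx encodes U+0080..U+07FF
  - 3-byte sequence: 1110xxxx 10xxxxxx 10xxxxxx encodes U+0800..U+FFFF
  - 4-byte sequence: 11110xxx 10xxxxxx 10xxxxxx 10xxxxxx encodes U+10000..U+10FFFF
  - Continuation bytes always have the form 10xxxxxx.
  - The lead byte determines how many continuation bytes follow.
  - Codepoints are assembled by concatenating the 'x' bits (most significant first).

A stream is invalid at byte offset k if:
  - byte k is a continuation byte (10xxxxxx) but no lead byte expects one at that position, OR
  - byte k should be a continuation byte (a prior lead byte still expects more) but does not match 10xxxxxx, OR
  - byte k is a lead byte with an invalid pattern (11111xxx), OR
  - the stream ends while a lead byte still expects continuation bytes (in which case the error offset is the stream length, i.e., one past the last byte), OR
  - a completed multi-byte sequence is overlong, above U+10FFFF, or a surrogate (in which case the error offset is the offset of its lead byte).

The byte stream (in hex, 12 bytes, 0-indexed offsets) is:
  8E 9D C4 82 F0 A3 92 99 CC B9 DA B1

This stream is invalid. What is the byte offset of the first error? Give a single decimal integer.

Answer: 0

Derivation:
Byte[0]=8E: INVALID lead byte (not 0xxx/110x/1110/11110)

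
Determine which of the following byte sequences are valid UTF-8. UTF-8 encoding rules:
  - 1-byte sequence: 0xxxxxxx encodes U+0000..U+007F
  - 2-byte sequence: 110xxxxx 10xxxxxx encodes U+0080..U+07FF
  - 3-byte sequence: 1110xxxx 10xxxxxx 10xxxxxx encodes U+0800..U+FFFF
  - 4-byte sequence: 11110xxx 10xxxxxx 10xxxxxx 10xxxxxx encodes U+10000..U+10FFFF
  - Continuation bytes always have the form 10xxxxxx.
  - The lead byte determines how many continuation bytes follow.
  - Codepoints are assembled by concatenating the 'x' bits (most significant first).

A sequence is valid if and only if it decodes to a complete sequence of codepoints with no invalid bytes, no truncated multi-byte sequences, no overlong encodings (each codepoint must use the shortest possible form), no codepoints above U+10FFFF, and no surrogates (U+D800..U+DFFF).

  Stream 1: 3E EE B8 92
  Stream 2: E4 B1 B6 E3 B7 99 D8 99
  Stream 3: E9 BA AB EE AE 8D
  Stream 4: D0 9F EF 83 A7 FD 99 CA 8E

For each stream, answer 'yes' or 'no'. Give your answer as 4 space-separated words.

Answer: yes yes yes no

Derivation:
Stream 1: decodes cleanly. VALID
Stream 2: decodes cleanly. VALID
Stream 3: decodes cleanly. VALID
Stream 4: error at byte offset 5. INVALID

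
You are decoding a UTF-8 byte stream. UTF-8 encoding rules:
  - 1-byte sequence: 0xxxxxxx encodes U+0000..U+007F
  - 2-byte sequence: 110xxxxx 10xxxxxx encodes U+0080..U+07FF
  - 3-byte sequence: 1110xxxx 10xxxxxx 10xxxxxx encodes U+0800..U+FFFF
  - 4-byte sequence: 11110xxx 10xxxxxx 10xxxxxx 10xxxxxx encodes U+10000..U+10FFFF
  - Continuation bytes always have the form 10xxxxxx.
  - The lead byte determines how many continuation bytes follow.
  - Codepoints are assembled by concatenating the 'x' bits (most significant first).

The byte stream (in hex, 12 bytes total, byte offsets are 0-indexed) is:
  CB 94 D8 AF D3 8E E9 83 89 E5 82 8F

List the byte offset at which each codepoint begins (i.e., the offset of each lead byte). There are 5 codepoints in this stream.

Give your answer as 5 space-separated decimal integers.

Byte[0]=CB: 2-byte lead, need 1 cont bytes. acc=0xB
Byte[1]=94: continuation. acc=(acc<<6)|0x14=0x2D4
Completed: cp=U+02D4 (starts at byte 0)
Byte[2]=D8: 2-byte lead, need 1 cont bytes. acc=0x18
Byte[3]=AF: continuation. acc=(acc<<6)|0x2F=0x62F
Completed: cp=U+062F (starts at byte 2)
Byte[4]=D3: 2-byte lead, need 1 cont bytes. acc=0x13
Byte[5]=8E: continuation. acc=(acc<<6)|0x0E=0x4CE
Completed: cp=U+04CE (starts at byte 4)
Byte[6]=E9: 3-byte lead, need 2 cont bytes. acc=0x9
Byte[7]=83: continuation. acc=(acc<<6)|0x03=0x243
Byte[8]=89: continuation. acc=(acc<<6)|0x09=0x90C9
Completed: cp=U+90C9 (starts at byte 6)
Byte[9]=E5: 3-byte lead, need 2 cont bytes. acc=0x5
Byte[10]=82: continuation. acc=(acc<<6)|0x02=0x142
Byte[11]=8F: continuation. acc=(acc<<6)|0x0F=0x508F
Completed: cp=U+508F (starts at byte 9)

Answer: 0 2 4 6 9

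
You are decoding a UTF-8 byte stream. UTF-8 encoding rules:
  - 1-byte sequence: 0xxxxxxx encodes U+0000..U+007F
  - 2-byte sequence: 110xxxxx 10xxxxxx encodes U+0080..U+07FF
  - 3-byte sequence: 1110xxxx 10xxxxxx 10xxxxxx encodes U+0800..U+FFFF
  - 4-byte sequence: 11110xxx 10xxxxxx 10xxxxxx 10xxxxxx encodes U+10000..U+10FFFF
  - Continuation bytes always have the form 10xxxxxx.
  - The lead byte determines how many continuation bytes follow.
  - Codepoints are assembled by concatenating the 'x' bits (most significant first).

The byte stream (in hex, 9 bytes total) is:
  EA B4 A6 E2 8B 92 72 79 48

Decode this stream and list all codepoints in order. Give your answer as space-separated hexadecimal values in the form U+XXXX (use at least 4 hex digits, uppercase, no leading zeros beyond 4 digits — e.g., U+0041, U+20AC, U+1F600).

Answer: U+AD26 U+22D2 U+0072 U+0079 U+0048

Derivation:
Byte[0]=EA: 3-byte lead, need 2 cont bytes. acc=0xA
Byte[1]=B4: continuation. acc=(acc<<6)|0x34=0x2B4
Byte[2]=A6: continuation. acc=(acc<<6)|0x26=0xAD26
Completed: cp=U+AD26 (starts at byte 0)
Byte[3]=E2: 3-byte lead, need 2 cont bytes. acc=0x2
Byte[4]=8B: continuation. acc=(acc<<6)|0x0B=0x8B
Byte[5]=92: continuation. acc=(acc<<6)|0x12=0x22D2
Completed: cp=U+22D2 (starts at byte 3)
Byte[6]=72: 1-byte ASCII. cp=U+0072
Byte[7]=79: 1-byte ASCII. cp=U+0079
Byte[8]=48: 1-byte ASCII. cp=U+0048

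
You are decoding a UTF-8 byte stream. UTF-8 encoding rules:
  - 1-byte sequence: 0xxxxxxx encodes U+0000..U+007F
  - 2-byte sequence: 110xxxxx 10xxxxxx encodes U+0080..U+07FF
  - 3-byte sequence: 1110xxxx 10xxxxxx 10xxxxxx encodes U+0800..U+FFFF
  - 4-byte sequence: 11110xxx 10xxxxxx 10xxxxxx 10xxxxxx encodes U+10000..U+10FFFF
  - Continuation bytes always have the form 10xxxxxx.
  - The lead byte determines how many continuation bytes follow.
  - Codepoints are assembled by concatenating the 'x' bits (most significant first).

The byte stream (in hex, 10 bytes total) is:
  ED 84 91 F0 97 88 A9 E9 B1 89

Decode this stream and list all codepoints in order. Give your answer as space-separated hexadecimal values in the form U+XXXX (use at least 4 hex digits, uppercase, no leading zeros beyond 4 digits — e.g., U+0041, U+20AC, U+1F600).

Answer: U+D111 U+17229 U+9C49

Derivation:
Byte[0]=ED: 3-byte lead, need 2 cont bytes. acc=0xD
Byte[1]=84: continuation. acc=(acc<<6)|0x04=0x344
Byte[2]=91: continuation. acc=(acc<<6)|0x11=0xD111
Completed: cp=U+D111 (starts at byte 0)
Byte[3]=F0: 4-byte lead, need 3 cont bytes. acc=0x0
Byte[4]=97: continuation. acc=(acc<<6)|0x17=0x17
Byte[5]=88: continuation. acc=(acc<<6)|0x08=0x5C8
Byte[6]=A9: continuation. acc=(acc<<6)|0x29=0x17229
Completed: cp=U+17229 (starts at byte 3)
Byte[7]=E9: 3-byte lead, need 2 cont bytes. acc=0x9
Byte[8]=B1: continuation. acc=(acc<<6)|0x31=0x271
Byte[9]=89: continuation. acc=(acc<<6)|0x09=0x9C49
Completed: cp=U+9C49 (starts at byte 7)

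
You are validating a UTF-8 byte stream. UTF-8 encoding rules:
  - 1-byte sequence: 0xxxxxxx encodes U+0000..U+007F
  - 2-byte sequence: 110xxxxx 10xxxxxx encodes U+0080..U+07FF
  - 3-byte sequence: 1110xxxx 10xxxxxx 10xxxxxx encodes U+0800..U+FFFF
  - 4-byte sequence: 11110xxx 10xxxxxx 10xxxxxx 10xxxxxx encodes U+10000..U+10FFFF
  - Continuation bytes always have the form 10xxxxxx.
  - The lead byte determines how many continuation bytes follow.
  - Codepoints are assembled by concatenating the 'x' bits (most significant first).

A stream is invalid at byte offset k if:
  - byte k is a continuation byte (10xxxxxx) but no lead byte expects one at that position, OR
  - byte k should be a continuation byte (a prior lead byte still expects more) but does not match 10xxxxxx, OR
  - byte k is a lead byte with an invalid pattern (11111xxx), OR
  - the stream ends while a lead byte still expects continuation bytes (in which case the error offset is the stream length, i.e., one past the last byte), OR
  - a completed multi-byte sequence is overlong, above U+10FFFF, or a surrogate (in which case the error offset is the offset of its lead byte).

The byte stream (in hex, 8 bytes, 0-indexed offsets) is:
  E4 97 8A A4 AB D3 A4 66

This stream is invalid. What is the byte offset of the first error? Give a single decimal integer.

Byte[0]=E4: 3-byte lead, need 2 cont bytes. acc=0x4
Byte[1]=97: continuation. acc=(acc<<6)|0x17=0x117
Byte[2]=8A: continuation. acc=(acc<<6)|0x0A=0x45CA
Completed: cp=U+45CA (starts at byte 0)
Byte[3]=A4: INVALID lead byte (not 0xxx/110x/1110/11110)

Answer: 3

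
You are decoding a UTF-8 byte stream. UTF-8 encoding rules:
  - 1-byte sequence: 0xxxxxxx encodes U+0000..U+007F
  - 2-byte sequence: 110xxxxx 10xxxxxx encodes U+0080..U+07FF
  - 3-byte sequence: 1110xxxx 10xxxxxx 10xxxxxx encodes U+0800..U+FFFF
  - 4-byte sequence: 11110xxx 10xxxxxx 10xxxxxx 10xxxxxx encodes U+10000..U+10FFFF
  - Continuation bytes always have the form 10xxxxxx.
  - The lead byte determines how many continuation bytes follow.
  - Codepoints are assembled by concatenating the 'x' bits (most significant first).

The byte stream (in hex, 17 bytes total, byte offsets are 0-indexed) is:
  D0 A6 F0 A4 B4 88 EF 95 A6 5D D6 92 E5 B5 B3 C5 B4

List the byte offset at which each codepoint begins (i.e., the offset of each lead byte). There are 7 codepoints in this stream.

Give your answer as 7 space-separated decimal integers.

Answer: 0 2 6 9 10 12 15

Derivation:
Byte[0]=D0: 2-byte lead, need 1 cont bytes. acc=0x10
Byte[1]=A6: continuation. acc=(acc<<6)|0x26=0x426
Completed: cp=U+0426 (starts at byte 0)
Byte[2]=F0: 4-byte lead, need 3 cont bytes. acc=0x0
Byte[3]=A4: continuation. acc=(acc<<6)|0x24=0x24
Byte[4]=B4: continuation. acc=(acc<<6)|0x34=0x934
Byte[5]=88: continuation. acc=(acc<<6)|0x08=0x24D08
Completed: cp=U+24D08 (starts at byte 2)
Byte[6]=EF: 3-byte lead, need 2 cont bytes. acc=0xF
Byte[7]=95: continuation. acc=(acc<<6)|0x15=0x3D5
Byte[8]=A6: continuation. acc=(acc<<6)|0x26=0xF566
Completed: cp=U+F566 (starts at byte 6)
Byte[9]=5D: 1-byte ASCII. cp=U+005D
Byte[10]=D6: 2-byte lead, need 1 cont bytes. acc=0x16
Byte[11]=92: continuation. acc=(acc<<6)|0x12=0x592
Completed: cp=U+0592 (starts at byte 10)
Byte[12]=E5: 3-byte lead, need 2 cont bytes. acc=0x5
Byte[13]=B5: continuation. acc=(acc<<6)|0x35=0x175
Byte[14]=B3: continuation. acc=(acc<<6)|0x33=0x5D73
Completed: cp=U+5D73 (starts at byte 12)
Byte[15]=C5: 2-byte lead, need 1 cont bytes. acc=0x5
Byte[16]=B4: continuation. acc=(acc<<6)|0x34=0x174
Completed: cp=U+0174 (starts at byte 15)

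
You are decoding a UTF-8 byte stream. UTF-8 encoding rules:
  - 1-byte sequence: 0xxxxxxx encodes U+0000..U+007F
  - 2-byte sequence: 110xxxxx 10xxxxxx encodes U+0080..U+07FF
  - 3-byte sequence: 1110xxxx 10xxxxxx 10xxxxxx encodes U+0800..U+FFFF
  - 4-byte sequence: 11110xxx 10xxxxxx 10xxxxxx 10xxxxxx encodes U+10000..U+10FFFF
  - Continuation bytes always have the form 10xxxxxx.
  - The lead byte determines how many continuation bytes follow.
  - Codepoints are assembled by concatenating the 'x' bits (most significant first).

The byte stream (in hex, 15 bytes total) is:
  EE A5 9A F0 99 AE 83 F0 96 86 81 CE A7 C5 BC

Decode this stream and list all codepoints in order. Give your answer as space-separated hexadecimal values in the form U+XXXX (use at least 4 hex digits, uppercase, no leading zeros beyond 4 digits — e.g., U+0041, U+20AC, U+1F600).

Byte[0]=EE: 3-byte lead, need 2 cont bytes. acc=0xE
Byte[1]=A5: continuation. acc=(acc<<6)|0x25=0x3A5
Byte[2]=9A: continuation. acc=(acc<<6)|0x1A=0xE95A
Completed: cp=U+E95A (starts at byte 0)
Byte[3]=F0: 4-byte lead, need 3 cont bytes. acc=0x0
Byte[4]=99: continuation. acc=(acc<<6)|0x19=0x19
Byte[5]=AE: continuation. acc=(acc<<6)|0x2E=0x66E
Byte[6]=83: continuation. acc=(acc<<6)|0x03=0x19B83
Completed: cp=U+19B83 (starts at byte 3)
Byte[7]=F0: 4-byte lead, need 3 cont bytes. acc=0x0
Byte[8]=96: continuation. acc=(acc<<6)|0x16=0x16
Byte[9]=86: continuation. acc=(acc<<6)|0x06=0x586
Byte[10]=81: continuation. acc=(acc<<6)|0x01=0x16181
Completed: cp=U+16181 (starts at byte 7)
Byte[11]=CE: 2-byte lead, need 1 cont bytes. acc=0xE
Byte[12]=A7: continuation. acc=(acc<<6)|0x27=0x3A7
Completed: cp=U+03A7 (starts at byte 11)
Byte[13]=C5: 2-byte lead, need 1 cont bytes. acc=0x5
Byte[14]=BC: continuation. acc=(acc<<6)|0x3C=0x17C
Completed: cp=U+017C (starts at byte 13)

Answer: U+E95A U+19B83 U+16181 U+03A7 U+017C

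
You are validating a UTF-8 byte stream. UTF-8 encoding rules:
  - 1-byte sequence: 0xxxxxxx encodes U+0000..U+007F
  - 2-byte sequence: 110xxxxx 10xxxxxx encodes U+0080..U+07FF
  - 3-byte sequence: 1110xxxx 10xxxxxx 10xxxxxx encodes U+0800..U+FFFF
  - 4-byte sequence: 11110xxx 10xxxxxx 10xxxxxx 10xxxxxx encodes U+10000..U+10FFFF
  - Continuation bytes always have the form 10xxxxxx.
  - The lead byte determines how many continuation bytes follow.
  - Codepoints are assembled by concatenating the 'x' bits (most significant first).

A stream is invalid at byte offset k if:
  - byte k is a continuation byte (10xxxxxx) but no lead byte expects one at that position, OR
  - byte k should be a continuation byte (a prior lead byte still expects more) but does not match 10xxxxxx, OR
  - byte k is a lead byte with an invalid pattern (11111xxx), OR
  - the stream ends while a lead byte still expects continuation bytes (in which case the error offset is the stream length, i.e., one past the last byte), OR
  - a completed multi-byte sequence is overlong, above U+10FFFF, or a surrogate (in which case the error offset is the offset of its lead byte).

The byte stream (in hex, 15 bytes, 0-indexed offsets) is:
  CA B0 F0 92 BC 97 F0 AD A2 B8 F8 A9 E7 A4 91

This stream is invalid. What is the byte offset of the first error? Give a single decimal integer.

Byte[0]=CA: 2-byte lead, need 1 cont bytes. acc=0xA
Byte[1]=B0: continuation. acc=(acc<<6)|0x30=0x2B0
Completed: cp=U+02B0 (starts at byte 0)
Byte[2]=F0: 4-byte lead, need 3 cont bytes. acc=0x0
Byte[3]=92: continuation. acc=(acc<<6)|0x12=0x12
Byte[4]=BC: continuation. acc=(acc<<6)|0x3C=0x4BC
Byte[5]=97: continuation. acc=(acc<<6)|0x17=0x12F17
Completed: cp=U+12F17 (starts at byte 2)
Byte[6]=F0: 4-byte lead, need 3 cont bytes. acc=0x0
Byte[7]=AD: continuation. acc=(acc<<6)|0x2D=0x2D
Byte[8]=A2: continuation. acc=(acc<<6)|0x22=0xB62
Byte[9]=B8: continuation. acc=(acc<<6)|0x38=0x2D8B8
Completed: cp=U+2D8B8 (starts at byte 6)
Byte[10]=F8: INVALID lead byte (not 0xxx/110x/1110/11110)

Answer: 10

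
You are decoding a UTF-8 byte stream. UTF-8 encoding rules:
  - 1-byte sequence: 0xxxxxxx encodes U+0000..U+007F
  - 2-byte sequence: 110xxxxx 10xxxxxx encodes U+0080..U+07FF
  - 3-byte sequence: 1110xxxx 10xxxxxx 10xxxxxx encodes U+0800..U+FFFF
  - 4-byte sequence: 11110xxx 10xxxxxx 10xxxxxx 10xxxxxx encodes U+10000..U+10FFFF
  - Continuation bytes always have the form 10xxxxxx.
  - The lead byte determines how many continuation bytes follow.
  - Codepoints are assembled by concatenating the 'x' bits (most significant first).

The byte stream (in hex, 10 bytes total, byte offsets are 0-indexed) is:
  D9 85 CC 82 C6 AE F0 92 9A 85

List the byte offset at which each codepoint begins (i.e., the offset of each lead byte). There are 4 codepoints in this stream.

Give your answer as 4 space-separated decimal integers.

Byte[0]=D9: 2-byte lead, need 1 cont bytes. acc=0x19
Byte[1]=85: continuation. acc=(acc<<6)|0x05=0x645
Completed: cp=U+0645 (starts at byte 0)
Byte[2]=CC: 2-byte lead, need 1 cont bytes. acc=0xC
Byte[3]=82: continuation. acc=(acc<<6)|0x02=0x302
Completed: cp=U+0302 (starts at byte 2)
Byte[4]=C6: 2-byte lead, need 1 cont bytes. acc=0x6
Byte[5]=AE: continuation. acc=(acc<<6)|0x2E=0x1AE
Completed: cp=U+01AE (starts at byte 4)
Byte[6]=F0: 4-byte lead, need 3 cont bytes. acc=0x0
Byte[7]=92: continuation. acc=(acc<<6)|0x12=0x12
Byte[8]=9A: continuation. acc=(acc<<6)|0x1A=0x49A
Byte[9]=85: continuation. acc=(acc<<6)|0x05=0x12685
Completed: cp=U+12685 (starts at byte 6)

Answer: 0 2 4 6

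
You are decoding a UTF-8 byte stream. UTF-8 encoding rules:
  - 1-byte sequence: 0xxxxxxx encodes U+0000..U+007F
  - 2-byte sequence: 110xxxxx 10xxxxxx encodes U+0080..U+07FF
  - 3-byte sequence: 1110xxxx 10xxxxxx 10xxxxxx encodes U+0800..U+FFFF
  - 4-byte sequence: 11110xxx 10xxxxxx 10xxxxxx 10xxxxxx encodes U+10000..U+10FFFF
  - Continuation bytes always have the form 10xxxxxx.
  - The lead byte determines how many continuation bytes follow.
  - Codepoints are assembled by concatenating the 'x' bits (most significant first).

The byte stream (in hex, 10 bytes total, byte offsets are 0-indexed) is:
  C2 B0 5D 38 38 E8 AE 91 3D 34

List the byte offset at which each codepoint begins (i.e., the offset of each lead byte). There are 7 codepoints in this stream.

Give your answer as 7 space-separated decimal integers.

Byte[0]=C2: 2-byte lead, need 1 cont bytes. acc=0x2
Byte[1]=B0: continuation. acc=(acc<<6)|0x30=0xB0
Completed: cp=U+00B0 (starts at byte 0)
Byte[2]=5D: 1-byte ASCII. cp=U+005D
Byte[3]=38: 1-byte ASCII. cp=U+0038
Byte[4]=38: 1-byte ASCII. cp=U+0038
Byte[5]=E8: 3-byte lead, need 2 cont bytes. acc=0x8
Byte[6]=AE: continuation. acc=(acc<<6)|0x2E=0x22E
Byte[7]=91: continuation. acc=(acc<<6)|0x11=0x8B91
Completed: cp=U+8B91 (starts at byte 5)
Byte[8]=3D: 1-byte ASCII. cp=U+003D
Byte[9]=34: 1-byte ASCII. cp=U+0034

Answer: 0 2 3 4 5 8 9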